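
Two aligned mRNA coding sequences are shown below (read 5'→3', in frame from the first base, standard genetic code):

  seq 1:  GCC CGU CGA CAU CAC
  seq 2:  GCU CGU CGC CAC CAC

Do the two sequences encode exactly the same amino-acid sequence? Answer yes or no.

Codon 1: GCC Ala / GCU Ala — synonymous.
Codon 2: CGU Arg / CGU Arg — identical.
Codon 3: CGA Arg / CGC Arg — synonymous.
Codon 4: CAU His / CAC His — synonymous.
Codon 5: CAC His / CAC His — identical.
Nonsynonymous differences: 0 → same protein.

yes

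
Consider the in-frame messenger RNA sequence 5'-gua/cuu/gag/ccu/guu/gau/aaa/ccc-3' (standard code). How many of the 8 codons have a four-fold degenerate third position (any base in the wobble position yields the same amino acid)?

Codon 1 GUA (Val): third position 4-fold.
Codon 2 CUU (Leu): third position 4-fold.
Codon 3 GAG (Glu): third position 2-fold.
Codon 4 CCU (Pro): third position 4-fold.
Codon 5 GUU (Val): third position 4-fold.
Codon 6 GAU (Asp): third position 2-fold.
Codon 7 AAA (Lys): third position 2-fold.
Codon 8 CCC (Pro): third position 4-fold.
Four-fold degenerate third positions: 5.

5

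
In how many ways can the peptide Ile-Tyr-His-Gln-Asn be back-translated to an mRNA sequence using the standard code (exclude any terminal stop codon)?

48

Ile: 3 codons.
Tyr: 2 codons.
His: 2 codons.
Gln: 2 codons.
Asn: 2 codons.
3 × 2 × 2 × 2 × 2 = 48.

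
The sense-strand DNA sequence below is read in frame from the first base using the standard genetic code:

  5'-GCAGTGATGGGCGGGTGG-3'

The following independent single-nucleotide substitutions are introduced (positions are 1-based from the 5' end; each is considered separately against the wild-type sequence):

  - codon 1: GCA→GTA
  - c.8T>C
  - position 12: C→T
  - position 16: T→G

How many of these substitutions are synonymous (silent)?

Codon 1: GCA (Ala) → GTA (Val) — missense.
Codon 3: ATG (Met) → ACG (Thr) — missense.
Codon 4: GGC (Gly) → GGT (Gly) — synonymous.
Codon 6: TGG (Trp) → GGG (Gly) — missense.
Synonymous: 1 of 4.

1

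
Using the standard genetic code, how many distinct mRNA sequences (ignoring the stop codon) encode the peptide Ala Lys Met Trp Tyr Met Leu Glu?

192

Ala: 4 codons.
Lys: 2 codons.
Met: 1 codon.
Trp: 1 codon.
Tyr: 2 codons.
Met: 1 codon.
Leu: 6 codons.
Glu: 2 codons.
4 × 2 × 1 × 1 × 2 × 1 × 6 × 2 = 192.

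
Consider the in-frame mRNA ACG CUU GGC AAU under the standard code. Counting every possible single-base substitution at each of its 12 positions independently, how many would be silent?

Codon 1 (ACG, Thr): 3 synonymous substitutions.
Codon 2 (CUU, Leu): 3 synonymous substitutions.
Codon 3 (GGC, Gly): 3 synonymous substitutions.
Codon 4 (AAU, Asn): 1 synonymous substitution.
Total: 3 + 3 + 3 + 1 = 10.

10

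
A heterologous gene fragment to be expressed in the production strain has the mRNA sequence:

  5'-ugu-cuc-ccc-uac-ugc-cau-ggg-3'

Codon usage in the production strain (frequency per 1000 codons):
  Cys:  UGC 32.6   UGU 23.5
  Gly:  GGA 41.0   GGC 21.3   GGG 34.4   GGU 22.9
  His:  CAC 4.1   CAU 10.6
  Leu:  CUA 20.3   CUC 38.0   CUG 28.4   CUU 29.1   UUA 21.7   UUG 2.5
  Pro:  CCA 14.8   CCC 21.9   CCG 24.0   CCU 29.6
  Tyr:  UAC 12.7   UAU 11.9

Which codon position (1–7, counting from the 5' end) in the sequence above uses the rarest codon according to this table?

Codon 1 UGU (Cys): 23.5 per 1000.
Codon 2 CUC (Leu): 38.0 per 1000.
Codon 3 CCC (Pro): 21.9 per 1000.
Codon 4 UAC (Tyr): 12.7 per 1000.
Codon 5 UGC (Cys): 32.6 per 1000.
Codon 6 CAU (His): 10.6 per 1000.
Codon 7 GGG (Gly): 34.4 per 1000.
Lowest frequency is 10.6 at codon 6.

6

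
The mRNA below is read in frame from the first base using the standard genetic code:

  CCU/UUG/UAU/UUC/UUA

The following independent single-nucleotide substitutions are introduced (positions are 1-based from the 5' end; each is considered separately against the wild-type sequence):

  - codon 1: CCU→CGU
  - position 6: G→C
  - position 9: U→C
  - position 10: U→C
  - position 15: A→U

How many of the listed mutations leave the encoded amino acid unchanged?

1

Codon 1: CCU (Pro) → CGU (Arg) — missense.
Codon 2: UUG (Leu) → UUC (Phe) — missense.
Codon 3: UAU (Tyr) → UAC (Tyr) — synonymous.
Codon 4: UUC (Phe) → CUC (Leu) — missense.
Codon 5: UUA (Leu) → UUU (Phe) — missense.
Synonymous: 1 of 5.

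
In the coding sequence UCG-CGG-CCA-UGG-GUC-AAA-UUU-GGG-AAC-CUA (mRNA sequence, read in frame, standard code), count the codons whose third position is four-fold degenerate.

6

Codon 1 UCG (Ser): third position 4-fold.
Codon 2 CGG (Arg): third position 4-fold.
Codon 3 CCA (Pro): third position 4-fold.
Codon 4 UGG (Trp): third position 1-fold.
Codon 5 GUC (Val): third position 4-fold.
Codon 6 AAA (Lys): third position 2-fold.
Codon 7 UUU (Phe): third position 2-fold.
Codon 8 GGG (Gly): third position 4-fold.
Codon 9 AAC (Asn): third position 2-fold.
Codon 10 CUA (Leu): third position 4-fold.
Four-fold degenerate third positions: 6.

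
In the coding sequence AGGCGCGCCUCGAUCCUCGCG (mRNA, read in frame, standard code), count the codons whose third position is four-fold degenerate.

Codon 1 AGG (Arg): third position 2-fold.
Codon 2 CGC (Arg): third position 4-fold.
Codon 3 GCC (Ala): third position 4-fold.
Codon 4 UCG (Ser): third position 4-fold.
Codon 5 AUC (Ile): third position 3-fold.
Codon 6 CUC (Leu): third position 4-fold.
Codon 7 GCG (Ala): third position 4-fold.
Four-fold degenerate third positions: 5.

5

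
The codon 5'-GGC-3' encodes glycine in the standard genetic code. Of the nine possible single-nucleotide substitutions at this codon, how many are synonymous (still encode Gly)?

Position 1: none → 0 synonymous.
Position 2: none → 0 synonymous.
Position 3: GGU, GGA, GGG → 3 synonymous.
Total: 0 + 0 + 3 = 3.

3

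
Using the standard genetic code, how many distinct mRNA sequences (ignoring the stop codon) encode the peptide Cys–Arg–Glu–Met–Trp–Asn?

48

Cys: 2 codons.
Arg: 6 codons.
Glu: 2 codons.
Met: 1 codon.
Trp: 1 codon.
Asn: 2 codons.
2 × 6 × 2 × 1 × 1 × 2 = 48.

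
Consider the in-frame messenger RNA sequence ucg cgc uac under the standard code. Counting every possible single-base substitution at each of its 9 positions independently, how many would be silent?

7

Codon 1 (UCG, Ser): 3 synonymous substitutions.
Codon 2 (CGC, Arg): 3 synonymous substitutions.
Codon 3 (UAC, Tyr): 1 synonymous substitution.
Total: 3 + 3 + 1 = 7.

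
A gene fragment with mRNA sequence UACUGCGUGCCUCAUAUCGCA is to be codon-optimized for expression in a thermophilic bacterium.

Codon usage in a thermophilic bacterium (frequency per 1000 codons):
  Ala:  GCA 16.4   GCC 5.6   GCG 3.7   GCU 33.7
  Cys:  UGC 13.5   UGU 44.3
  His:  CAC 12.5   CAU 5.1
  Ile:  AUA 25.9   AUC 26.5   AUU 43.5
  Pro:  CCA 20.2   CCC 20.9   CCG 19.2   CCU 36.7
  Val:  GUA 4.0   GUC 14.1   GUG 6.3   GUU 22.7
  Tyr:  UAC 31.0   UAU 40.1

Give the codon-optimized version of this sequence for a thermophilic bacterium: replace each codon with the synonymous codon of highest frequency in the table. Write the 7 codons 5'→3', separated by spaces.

UAU UGU GUU CCU CAC AUU GCU

Codon 1 (Tyr): best is UAU at 40.1.
Codon 2 (Cys): best is UGU at 44.3.
Codon 3 (Val): best is GUU at 22.7.
Codon 4 (Pro): best is CCU at 36.7.
Codon 5 (His): best is CAC at 12.5.
Codon 6 (Ile): best is AUU at 43.5.
Codon 7 (Ala): best is GCU at 33.7.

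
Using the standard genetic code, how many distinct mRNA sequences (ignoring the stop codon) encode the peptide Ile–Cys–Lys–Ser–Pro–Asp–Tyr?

Ile: 3 codons.
Cys: 2 codons.
Lys: 2 codons.
Ser: 6 codons.
Pro: 4 codons.
Asp: 2 codons.
Tyr: 2 codons.
3 × 2 × 2 × 6 × 4 × 2 × 2 = 1152.

1152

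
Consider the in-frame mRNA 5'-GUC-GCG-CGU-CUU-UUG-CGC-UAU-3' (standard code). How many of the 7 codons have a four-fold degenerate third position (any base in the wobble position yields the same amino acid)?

Codon 1 GUC (Val): third position 4-fold.
Codon 2 GCG (Ala): third position 4-fold.
Codon 3 CGU (Arg): third position 4-fold.
Codon 4 CUU (Leu): third position 4-fold.
Codon 5 UUG (Leu): third position 2-fold.
Codon 6 CGC (Arg): third position 4-fold.
Codon 7 UAU (Tyr): third position 2-fold.
Four-fold degenerate third positions: 5.

5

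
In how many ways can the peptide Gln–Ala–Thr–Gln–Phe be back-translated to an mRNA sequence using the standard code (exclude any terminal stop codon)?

128

Gln: 2 codons.
Ala: 4 codons.
Thr: 4 codons.
Gln: 2 codons.
Phe: 2 codons.
2 × 4 × 4 × 2 × 2 = 128.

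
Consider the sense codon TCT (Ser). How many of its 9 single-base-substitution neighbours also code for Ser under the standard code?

Position 1: none → 0 synonymous.
Position 2: none → 0 synonymous.
Position 3: TCC, TCA, TCG → 3 synonymous.
Total: 0 + 0 + 3 = 3.

3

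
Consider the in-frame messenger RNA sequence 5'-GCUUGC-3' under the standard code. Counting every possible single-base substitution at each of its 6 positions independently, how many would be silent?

4

Codon 1 (GCU, Ala): 3 synonymous substitutions.
Codon 2 (UGC, Cys): 1 synonymous substitution.
Total: 3 + 1 = 4.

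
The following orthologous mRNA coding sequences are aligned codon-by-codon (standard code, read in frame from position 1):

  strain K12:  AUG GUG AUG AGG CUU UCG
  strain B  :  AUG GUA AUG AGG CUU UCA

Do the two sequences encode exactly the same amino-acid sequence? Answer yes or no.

Codon 1: AUG Met / AUG Met — identical.
Codon 2: GUG Val / GUA Val — synonymous.
Codon 3: AUG Met / AUG Met — identical.
Codon 4: AGG Arg / AGG Arg — identical.
Codon 5: CUU Leu / CUU Leu — identical.
Codon 6: UCG Ser / UCA Ser — synonymous.
Nonsynonymous differences: 0 → same protein.

yes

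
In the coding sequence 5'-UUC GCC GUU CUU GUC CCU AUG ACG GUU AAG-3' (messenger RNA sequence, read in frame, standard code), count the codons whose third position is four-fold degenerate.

Codon 1 UUC (Phe): third position 2-fold.
Codon 2 GCC (Ala): third position 4-fold.
Codon 3 GUU (Val): third position 4-fold.
Codon 4 CUU (Leu): third position 4-fold.
Codon 5 GUC (Val): third position 4-fold.
Codon 6 CCU (Pro): third position 4-fold.
Codon 7 AUG (Met): third position 1-fold.
Codon 8 ACG (Thr): third position 4-fold.
Codon 9 GUU (Val): third position 4-fold.
Codon 10 AAG (Lys): third position 2-fold.
Four-fold degenerate third positions: 7.

7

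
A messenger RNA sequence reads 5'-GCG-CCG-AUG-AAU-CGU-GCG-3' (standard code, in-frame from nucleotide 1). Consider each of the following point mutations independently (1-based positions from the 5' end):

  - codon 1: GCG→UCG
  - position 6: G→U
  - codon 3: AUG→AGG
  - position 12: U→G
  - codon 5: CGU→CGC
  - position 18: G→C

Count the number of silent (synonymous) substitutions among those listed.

Codon 1: GCG (Ala) → UCG (Ser) — missense.
Codon 2: CCG (Pro) → CCU (Pro) — synonymous.
Codon 3: AUG (Met) → AGG (Arg) — missense.
Codon 4: AAU (Asn) → AAG (Lys) — missense.
Codon 5: CGU (Arg) → CGC (Arg) — synonymous.
Codon 6: GCG (Ala) → GCC (Ala) — synonymous.
Synonymous: 3 of 6.

3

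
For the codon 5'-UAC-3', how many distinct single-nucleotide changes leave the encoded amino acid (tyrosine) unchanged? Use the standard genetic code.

Position 1: none → 0 synonymous.
Position 2: none → 0 synonymous.
Position 3: UAU → 1 synonymous.
Total: 0 + 0 + 1 = 1.

1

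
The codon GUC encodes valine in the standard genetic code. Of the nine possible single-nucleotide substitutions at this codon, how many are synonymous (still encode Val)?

3

Position 1: none → 0 synonymous.
Position 2: none → 0 synonymous.
Position 3: GUU, GUA, GUG → 3 synonymous.
Total: 0 + 0 + 3 = 3.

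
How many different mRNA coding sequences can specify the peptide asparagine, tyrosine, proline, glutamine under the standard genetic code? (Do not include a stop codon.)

Asn: 2 codons.
Tyr: 2 codons.
Pro: 4 codons.
Gln: 2 codons.
2 × 2 × 4 × 2 = 32.

32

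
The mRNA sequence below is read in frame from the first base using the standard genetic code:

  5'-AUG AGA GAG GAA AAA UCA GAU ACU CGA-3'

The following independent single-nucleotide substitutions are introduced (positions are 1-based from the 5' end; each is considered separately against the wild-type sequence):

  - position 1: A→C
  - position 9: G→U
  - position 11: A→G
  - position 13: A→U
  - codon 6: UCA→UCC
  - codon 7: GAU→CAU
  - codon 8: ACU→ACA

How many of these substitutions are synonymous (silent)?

2

Codon 1: AUG (Met) → CUG (Leu) — missense.
Codon 3: GAG (Glu) → GAU (Asp) — missense.
Codon 4: GAA (Glu) → GGA (Gly) — missense.
Codon 5: AAA (Lys) → UAA (Stop) — nonsense.
Codon 6: UCA (Ser) → UCC (Ser) — synonymous.
Codon 7: GAU (Asp) → CAU (His) — missense.
Codon 8: ACU (Thr) → ACA (Thr) — synonymous.
Synonymous: 2 of 7.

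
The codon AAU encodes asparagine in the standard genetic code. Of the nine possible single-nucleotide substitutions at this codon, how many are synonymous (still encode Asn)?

Position 1: none → 0 synonymous.
Position 2: none → 0 synonymous.
Position 3: AAC → 1 synonymous.
Total: 0 + 0 + 1 = 1.

1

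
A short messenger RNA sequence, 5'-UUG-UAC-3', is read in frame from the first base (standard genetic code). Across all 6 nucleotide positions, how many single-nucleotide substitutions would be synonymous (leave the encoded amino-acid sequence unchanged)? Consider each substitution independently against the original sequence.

3

Codon 1 (UUG, Leu): 2 synonymous substitutions.
Codon 2 (UAC, Tyr): 1 synonymous substitution.
Total: 2 + 1 = 3.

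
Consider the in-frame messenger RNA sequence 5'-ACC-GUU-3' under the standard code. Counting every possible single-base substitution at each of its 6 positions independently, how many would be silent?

6

Codon 1 (ACC, Thr): 3 synonymous substitutions.
Codon 2 (GUU, Val): 3 synonymous substitutions.
Total: 3 + 3 = 6.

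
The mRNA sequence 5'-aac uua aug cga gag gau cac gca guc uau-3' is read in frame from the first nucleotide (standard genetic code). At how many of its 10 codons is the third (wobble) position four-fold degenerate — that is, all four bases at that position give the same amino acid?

3

Codon 1 AAC (Asn): third position 2-fold.
Codon 2 UUA (Leu): third position 2-fold.
Codon 3 AUG (Met): third position 1-fold.
Codon 4 CGA (Arg): third position 4-fold.
Codon 5 GAG (Glu): third position 2-fold.
Codon 6 GAU (Asp): third position 2-fold.
Codon 7 CAC (His): third position 2-fold.
Codon 8 GCA (Ala): third position 4-fold.
Codon 9 GUC (Val): third position 4-fold.
Codon 10 UAU (Tyr): third position 2-fold.
Four-fold degenerate third positions: 3.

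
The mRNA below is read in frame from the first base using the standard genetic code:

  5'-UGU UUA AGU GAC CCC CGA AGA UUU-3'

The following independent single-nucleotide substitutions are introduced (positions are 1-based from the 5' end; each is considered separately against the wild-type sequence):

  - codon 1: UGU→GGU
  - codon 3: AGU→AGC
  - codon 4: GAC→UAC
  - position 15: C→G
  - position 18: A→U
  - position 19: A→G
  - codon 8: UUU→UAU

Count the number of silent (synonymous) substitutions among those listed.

3

Codon 1: UGU (Cys) → GGU (Gly) — missense.
Codon 3: AGU (Ser) → AGC (Ser) — synonymous.
Codon 4: GAC (Asp) → UAC (Tyr) — missense.
Codon 5: CCC (Pro) → CCG (Pro) — synonymous.
Codon 6: CGA (Arg) → CGU (Arg) — synonymous.
Codon 7: AGA (Arg) → GGA (Gly) — missense.
Codon 8: UUU (Phe) → UAU (Tyr) — missense.
Synonymous: 3 of 7.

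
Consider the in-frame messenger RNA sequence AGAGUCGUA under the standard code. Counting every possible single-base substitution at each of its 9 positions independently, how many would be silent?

Codon 1 (AGA, Arg): 2 synonymous substitutions.
Codon 2 (GUC, Val): 3 synonymous substitutions.
Codon 3 (GUA, Val): 3 synonymous substitutions.
Total: 2 + 3 + 3 = 8.

8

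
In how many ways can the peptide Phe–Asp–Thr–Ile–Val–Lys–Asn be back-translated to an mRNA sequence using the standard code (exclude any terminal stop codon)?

Phe: 2 codons.
Asp: 2 codons.
Thr: 4 codons.
Ile: 3 codons.
Val: 4 codons.
Lys: 2 codons.
Asn: 2 codons.
2 × 2 × 4 × 3 × 4 × 2 × 2 = 768.

768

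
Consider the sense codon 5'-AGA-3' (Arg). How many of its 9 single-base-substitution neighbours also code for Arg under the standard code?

2

Position 1: CGA → 1 synonymous.
Position 2: none → 0 synonymous.
Position 3: AGG → 1 synonymous.
Total: 1 + 0 + 1 = 2.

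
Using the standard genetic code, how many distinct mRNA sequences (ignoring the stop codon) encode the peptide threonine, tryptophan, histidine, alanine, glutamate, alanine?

Thr: 4 codons.
Trp: 1 codon.
His: 2 codons.
Ala: 4 codons.
Glu: 2 codons.
Ala: 4 codons.
4 × 1 × 2 × 4 × 2 × 4 = 256.

256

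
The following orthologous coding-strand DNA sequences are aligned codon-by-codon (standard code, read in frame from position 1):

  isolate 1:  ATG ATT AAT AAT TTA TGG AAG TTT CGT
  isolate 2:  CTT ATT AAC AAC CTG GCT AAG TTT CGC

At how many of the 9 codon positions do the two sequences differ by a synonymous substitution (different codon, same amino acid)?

4

Codon 1: ATG Met / CTT Leu — nonsynonymous.
Codon 2: ATT Ile / ATT Ile — identical.
Codon 3: AAT Asn / AAC Asn — synonymous.
Codon 4: AAT Asn / AAC Asn — synonymous.
Codon 5: TTA Leu / CTG Leu — synonymous.
Codon 6: TGG Trp / GCT Ala — nonsynonymous.
Codon 7: AAG Lys / AAG Lys — identical.
Codon 8: TTT Phe / TTT Phe — identical.
Codon 9: CGT Arg / CGC Arg — synonymous.
Synonymous differences: 4.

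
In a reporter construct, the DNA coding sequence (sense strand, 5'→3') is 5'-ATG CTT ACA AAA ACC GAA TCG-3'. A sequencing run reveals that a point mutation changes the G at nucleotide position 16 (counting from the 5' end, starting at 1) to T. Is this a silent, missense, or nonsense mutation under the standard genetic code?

nonsense

Position 16 falls in codon 6: GAA → Glu.
After the substitution the codon is TAA → Stop.
The new codon is a stop codon, so this is a nonsense mutation.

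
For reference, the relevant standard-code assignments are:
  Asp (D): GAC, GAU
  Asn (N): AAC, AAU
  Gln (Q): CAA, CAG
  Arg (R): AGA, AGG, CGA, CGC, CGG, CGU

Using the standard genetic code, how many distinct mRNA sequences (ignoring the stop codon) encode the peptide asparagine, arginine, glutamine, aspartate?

Asn: 2 codons.
Arg: 6 codons.
Gln: 2 codons.
Asp: 2 codons.
2 × 6 × 2 × 2 = 48.

48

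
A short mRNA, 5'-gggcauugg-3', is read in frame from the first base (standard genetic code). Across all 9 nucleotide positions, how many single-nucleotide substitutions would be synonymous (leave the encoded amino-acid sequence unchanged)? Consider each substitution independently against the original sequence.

4

Codon 1 (GGG, Gly): 3 synonymous substitutions.
Codon 2 (CAU, His): 1 synonymous substitution.
Codon 3 (UGG, Trp): 0 synonymous substitutions.
Total: 3 + 1 + 0 = 4.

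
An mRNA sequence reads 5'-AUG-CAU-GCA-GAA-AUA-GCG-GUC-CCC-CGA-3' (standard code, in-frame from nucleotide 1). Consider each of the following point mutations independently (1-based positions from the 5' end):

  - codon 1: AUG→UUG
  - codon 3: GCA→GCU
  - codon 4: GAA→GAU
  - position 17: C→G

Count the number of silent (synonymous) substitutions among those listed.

1

Codon 1: AUG (Met) → UUG (Leu) — missense.
Codon 3: GCA (Ala) → GCU (Ala) — synonymous.
Codon 4: GAA (Glu) → GAU (Asp) — missense.
Codon 6: GCG (Ala) → GGG (Gly) — missense.
Synonymous: 1 of 4.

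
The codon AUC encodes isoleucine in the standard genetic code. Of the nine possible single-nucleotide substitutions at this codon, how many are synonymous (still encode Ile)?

2

Position 1: none → 0 synonymous.
Position 2: none → 0 synonymous.
Position 3: AUU, AUA → 2 synonymous.
Total: 0 + 0 + 2 = 2.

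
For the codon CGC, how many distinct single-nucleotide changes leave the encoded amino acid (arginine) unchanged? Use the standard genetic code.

3

Position 1: none → 0 synonymous.
Position 2: none → 0 synonymous.
Position 3: CGT, CGA, CGG → 3 synonymous.
Total: 0 + 0 + 3 = 3.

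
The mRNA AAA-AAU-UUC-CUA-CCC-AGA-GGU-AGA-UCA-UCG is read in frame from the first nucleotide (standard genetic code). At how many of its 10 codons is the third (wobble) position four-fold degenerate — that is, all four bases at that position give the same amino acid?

5

Codon 1 AAA (Lys): third position 2-fold.
Codon 2 AAU (Asn): third position 2-fold.
Codon 3 UUC (Phe): third position 2-fold.
Codon 4 CUA (Leu): third position 4-fold.
Codon 5 CCC (Pro): third position 4-fold.
Codon 6 AGA (Arg): third position 2-fold.
Codon 7 GGU (Gly): third position 4-fold.
Codon 8 AGA (Arg): third position 2-fold.
Codon 9 UCA (Ser): third position 4-fold.
Codon 10 UCG (Ser): third position 4-fold.
Four-fold degenerate third positions: 5.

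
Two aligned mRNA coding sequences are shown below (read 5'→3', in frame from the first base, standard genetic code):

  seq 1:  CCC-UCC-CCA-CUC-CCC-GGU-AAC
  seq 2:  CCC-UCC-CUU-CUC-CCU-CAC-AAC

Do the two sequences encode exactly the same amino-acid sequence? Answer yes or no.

no

Codon 1: CCC Pro / CCC Pro — identical.
Codon 2: UCC Ser / UCC Ser — identical.
Codon 3: CCA Pro / CUU Leu — nonsynonymous.
Codon 4: CUC Leu / CUC Leu — identical.
Codon 5: CCC Pro / CCU Pro — synonymous.
Codon 6: GGU Gly / CAC His — nonsynonymous.
Codon 7: AAC Asn / AAC Asn — identical.
Nonsynonymous differences: 2 → different protein.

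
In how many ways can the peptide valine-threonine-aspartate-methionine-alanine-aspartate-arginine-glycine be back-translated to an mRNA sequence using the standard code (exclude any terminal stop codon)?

6144

Val: 4 codons.
Thr: 4 codons.
Asp: 2 codons.
Met: 1 codon.
Ala: 4 codons.
Asp: 2 codons.
Arg: 6 codons.
Gly: 4 codons.
4 × 4 × 2 × 1 × 4 × 2 × 6 × 4 = 6144.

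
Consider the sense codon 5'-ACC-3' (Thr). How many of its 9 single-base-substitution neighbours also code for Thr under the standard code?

Position 1: none → 0 synonymous.
Position 2: none → 0 synonymous.
Position 3: ACU, ACA, ACG → 3 synonymous.
Total: 0 + 0 + 3 = 3.

3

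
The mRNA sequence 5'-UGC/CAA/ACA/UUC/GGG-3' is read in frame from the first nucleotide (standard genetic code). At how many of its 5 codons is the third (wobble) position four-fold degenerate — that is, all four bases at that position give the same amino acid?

Codon 1 UGC (Cys): third position 2-fold.
Codon 2 CAA (Gln): third position 2-fold.
Codon 3 ACA (Thr): third position 4-fold.
Codon 4 UUC (Phe): third position 2-fold.
Codon 5 GGG (Gly): third position 4-fold.
Four-fold degenerate third positions: 2.

2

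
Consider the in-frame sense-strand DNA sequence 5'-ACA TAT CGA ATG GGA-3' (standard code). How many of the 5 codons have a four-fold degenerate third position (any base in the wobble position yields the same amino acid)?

Codon 1 ACA (Thr): third position 4-fold.
Codon 2 TAT (Tyr): third position 2-fold.
Codon 3 CGA (Arg): third position 4-fold.
Codon 4 ATG (Met): third position 1-fold.
Codon 5 GGA (Gly): third position 4-fold.
Four-fold degenerate third positions: 3.

3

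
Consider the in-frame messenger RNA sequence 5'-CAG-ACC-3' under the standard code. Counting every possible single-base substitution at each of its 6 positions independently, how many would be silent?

4

Codon 1 (CAG, Gln): 1 synonymous substitution.
Codon 2 (ACC, Thr): 3 synonymous substitutions.
Total: 1 + 3 = 4.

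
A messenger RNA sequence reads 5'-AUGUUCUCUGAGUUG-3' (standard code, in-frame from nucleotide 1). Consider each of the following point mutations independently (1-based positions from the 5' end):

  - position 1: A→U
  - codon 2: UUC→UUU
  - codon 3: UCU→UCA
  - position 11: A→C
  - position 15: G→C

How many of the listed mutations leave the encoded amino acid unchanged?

2

Codon 1: AUG (Met) → UUG (Leu) — missense.
Codon 2: UUC (Phe) → UUU (Phe) — synonymous.
Codon 3: UCU (Ser) → UCA (Ser) — synonymous.
Codon 4: GAG (Glu) → GCG (Ala) — missense.
Codon 5: UUG (Leu) → UUC (Phe) — missense.
Synonymous: 2 of 5.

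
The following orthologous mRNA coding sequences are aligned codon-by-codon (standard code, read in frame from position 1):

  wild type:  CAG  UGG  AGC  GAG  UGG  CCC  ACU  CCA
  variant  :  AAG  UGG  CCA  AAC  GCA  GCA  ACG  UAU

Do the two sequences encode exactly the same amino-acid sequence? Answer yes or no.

no

Codon 1: CAG Gln / AAG Lys — nonsynonymous.
Codon 2: UGG Trp / UGG Trp — identical.
Codon 3: AGC Ser / CCA Pro — nonsynonymous.
Codon 4: GAG Glu / AAC Asn — nonsynonymous.
Codon 5: UGG Trp / GCA Ala — nonsynonymous.
Codon 6: CCC Pro / GCA Ala — nonsynonymous.
Codon 7: ACU Thr / ACG Thr — synonymous.
Codon 8: CCA Pro / UAU Tyr — nonsynonymous.
Nonsynonymous differences: 6 → different protein.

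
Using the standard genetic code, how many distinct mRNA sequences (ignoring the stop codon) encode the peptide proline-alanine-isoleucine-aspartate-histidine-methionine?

192

Pro: 4 codons.
Ala: 4 codons.
Ile: 3 codons.
Asp: 2 codons.
His: 2 codons.
Met: 1 codon.
4 × 4 × 3 × 2 × 2 × 1 = 192.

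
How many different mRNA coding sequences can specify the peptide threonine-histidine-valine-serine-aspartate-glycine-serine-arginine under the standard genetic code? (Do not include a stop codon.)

55296

Thr: 4 codons.
His: 2 codons.
Val: 4 codons.
Ser: 6 codons.
Asp: 2 codons.
Gly: 4 codons.
Ser: 6 codons.
Arg: 6 codons.
4 × 2 × 4 × 6 × 2 × 4 × 6 × 6 = 55296.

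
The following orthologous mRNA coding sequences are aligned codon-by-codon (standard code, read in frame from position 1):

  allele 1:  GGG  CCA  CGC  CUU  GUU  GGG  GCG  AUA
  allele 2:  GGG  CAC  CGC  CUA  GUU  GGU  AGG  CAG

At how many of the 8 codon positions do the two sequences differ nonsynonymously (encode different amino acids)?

Codon 1: GGG Gly / GGG Gly — identical.
Codon 2: CCA Pro / CAC His — nonsynonymous.
Codon 3: CGC Arg / CGC Arg — identical.
Codon 4: CUU Leu / CUA Leu — synonymous.
Codon 5: GUU Val / GUU Val — identical.
Codon 6: GGG Gly / GGU Gly — synonymous.
Codon 7: GCG Ala / AGG Arg — nonsynonymous.
Codon 8: AUA Ile / CAG Gln — nonsynonymous.
Nonsynonymous differences: 3.

3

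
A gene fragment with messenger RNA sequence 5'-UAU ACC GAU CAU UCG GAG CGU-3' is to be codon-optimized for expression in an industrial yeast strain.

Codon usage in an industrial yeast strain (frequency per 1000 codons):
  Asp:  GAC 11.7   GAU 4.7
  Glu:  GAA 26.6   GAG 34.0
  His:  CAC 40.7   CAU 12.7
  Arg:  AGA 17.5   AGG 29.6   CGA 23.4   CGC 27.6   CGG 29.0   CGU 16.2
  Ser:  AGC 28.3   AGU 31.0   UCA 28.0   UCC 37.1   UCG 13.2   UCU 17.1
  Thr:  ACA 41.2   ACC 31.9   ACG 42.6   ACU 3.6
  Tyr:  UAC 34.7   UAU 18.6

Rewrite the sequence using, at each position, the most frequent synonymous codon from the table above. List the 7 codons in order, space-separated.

UAC ACG GAC CAC UCC GAG AGG

Codon 1 (Tyr): best is UAC at 34.7.
Codon 2 (Thr): best is ACG at 42.6.
Codon 3 (Asp): best is GAC at 11.7.
Codon 4 (His): best is CAC at 40.7.
Codon 5 (Ser): best is UCC at 37.1.
Codon 6 (Glu): best is GAG at 34.0.
Codon 7 (Arg): best is AGG at 29.6.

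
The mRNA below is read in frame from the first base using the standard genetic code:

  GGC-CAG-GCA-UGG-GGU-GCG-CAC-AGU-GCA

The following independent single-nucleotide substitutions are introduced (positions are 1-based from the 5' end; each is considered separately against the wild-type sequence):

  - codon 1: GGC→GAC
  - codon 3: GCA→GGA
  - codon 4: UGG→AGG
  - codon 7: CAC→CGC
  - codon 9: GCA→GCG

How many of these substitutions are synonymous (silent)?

Codon 1: GGC (Gly) → GAC (Asp) — missense.
Codon 3: GCA (Ala) → GGA (Gly) — missense.
Codon 4: UGG (Trp) → AGG (Arg) — missense.
Codon 7: CAC (His) → CGC (Arg) — missense.
Codon 9: GCA (Ala) → GCG (Ala) — synonymous.
Synonymous: 1 of 5.

1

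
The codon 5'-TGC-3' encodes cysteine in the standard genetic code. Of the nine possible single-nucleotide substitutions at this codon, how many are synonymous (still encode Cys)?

1

Position 1: none → 0 synonymous.
Position 2: none → 0 synonymous.
Position 3: TGT → 1 synonymous.
Total: 0 + 0 + 1 = 1.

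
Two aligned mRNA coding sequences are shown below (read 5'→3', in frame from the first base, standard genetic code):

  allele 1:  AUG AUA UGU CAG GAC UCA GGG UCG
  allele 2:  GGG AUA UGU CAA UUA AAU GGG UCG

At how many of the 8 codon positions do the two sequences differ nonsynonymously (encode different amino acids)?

3

Codon 1: AUG Met / GGG Gly — nonsynonymous.
Codon 2: AUA Ile / AUA Ile — identical.
Codon 3: UGU Cys / UGU Cys — identical.
Codon 4: CAG Gln / CAA Gln — synonymous.
Codon 5: GAC Asp / UUA Leu — nonsynonymous.
Codon 6: UCA Ser / AAU Asn — nonsynonymous.
Codon 7: GGG Gly / GGG Gly — identical.
Codon 8: UCG Ser / UCG Ser — identical.
Nonsynonymous differences: 3.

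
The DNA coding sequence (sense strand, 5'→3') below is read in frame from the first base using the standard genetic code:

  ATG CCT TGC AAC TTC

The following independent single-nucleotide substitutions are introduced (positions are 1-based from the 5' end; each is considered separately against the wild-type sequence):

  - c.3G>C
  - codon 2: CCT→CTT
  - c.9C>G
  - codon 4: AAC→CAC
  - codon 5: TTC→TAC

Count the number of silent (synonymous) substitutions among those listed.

Codon 1: ATG (Met) → ATC (Ile) — missense.
Codon 2: CCT (Pro) → CTT (Leu) — missense.
Codon 3: TGC (Cys) → TGG (Trp) — missense.
Codon 4: AAC (Asn) → CAC (His) — missense.
Codon 5: TTC (Phe) → TAC (Tyr) — missense.
Synonymous: 0 of 5.

0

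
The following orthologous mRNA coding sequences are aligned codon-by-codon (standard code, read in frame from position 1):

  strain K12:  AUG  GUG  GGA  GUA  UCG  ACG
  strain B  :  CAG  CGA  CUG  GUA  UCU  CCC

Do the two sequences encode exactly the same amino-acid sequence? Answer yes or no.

Codon 1: AUG Met / CAG Gln — nonsynonymous.
Codon 2: GUG Val / CGA Arg — nonsynonymous.
Codon 3: GGA Gly / CUG Leu — nonsynonymous.
Codon 4: GUA Val / GUA Val — identical.
Codon 5: UCG Ser / UCU Ser — synonymous.
Codon 6: ACG Thr / CCC Pro — nonsynonymous.
Nonsynonymous differences: 4 → different protein.

no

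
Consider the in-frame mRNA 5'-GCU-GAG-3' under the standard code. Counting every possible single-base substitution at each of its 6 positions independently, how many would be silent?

4

Codon 1 (GCU, Ala): 3 synonymous substitutions.
Codon 2 (GAG, Glu): 1 synonymous substitution.
Total: 3 + 1 = 4.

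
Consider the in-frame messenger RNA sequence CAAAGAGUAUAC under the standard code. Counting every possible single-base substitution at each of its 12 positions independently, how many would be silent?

7

Codon 1 (CAA, Gln): 1 synonymous substitution.
Codon 2 (AGA, Arg): 2 synonymous substitutions.
Codon 3 (GUA, Val): 3 synonymous substitutions.
Codon 4 (UAC, Tyr): 1 synonymous substitution.
Total: 1 + 2 + 3 + 1 = 7.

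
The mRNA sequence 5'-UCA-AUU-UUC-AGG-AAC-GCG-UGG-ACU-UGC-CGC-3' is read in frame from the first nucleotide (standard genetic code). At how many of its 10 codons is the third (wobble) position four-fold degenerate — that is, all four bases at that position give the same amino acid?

Codon 1 UCA (Ser): third position 4-fold.
Codon 2 AUU (Ile): third position 3-fold.
Codon 3 UUC (Phe): third position 2-fold.
Codon 4 AGG (Arg): third position 2-fold.
Codon 5 AAC (Asn): third position 2-fold.
Codon 6 GCG (Ala): third position 4-fold.
Codon 7 UGG (Trp): third position 1-fold.
Codon 8 ACU (Thr): third position 4-fold.
Codon 9 UGC (Cys): third position 2-fold.
Codon 10 CGC (Arg): third position 4-fold.
Four-fold degenerate third positions: 4.

4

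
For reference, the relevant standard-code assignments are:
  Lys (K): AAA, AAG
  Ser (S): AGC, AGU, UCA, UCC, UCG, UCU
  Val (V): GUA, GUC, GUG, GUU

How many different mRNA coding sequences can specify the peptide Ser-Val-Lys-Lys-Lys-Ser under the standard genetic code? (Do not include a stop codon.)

1152

Ser: 6 codons.
Val: 4 codons.
Lys: 2 codons.
Lys: 2 codons.
Lys: 2 codons.
Ser: 6 codons.
6 × 4 × 2 × 2 × 2 × 6 = 1152.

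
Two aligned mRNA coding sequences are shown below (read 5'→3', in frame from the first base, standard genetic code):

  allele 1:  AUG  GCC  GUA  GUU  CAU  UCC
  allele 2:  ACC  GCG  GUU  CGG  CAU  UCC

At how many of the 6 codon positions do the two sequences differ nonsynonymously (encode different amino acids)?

2

Codon 1: AUG Met / ACC Thr — nonsynonymous.
Codon 2: GCC Ala / GCG Ala — synonymous.
Codon 3: GUA Val / GUU Val — synonymous.
Codon 4: GUU Val / CGG Arg — nonsynonymous.
Codon 5: CAU His / CAU His — identical.
Codon 6: UCC Ser / UCC Ser — identical.
Nonsynonymous differences: 2.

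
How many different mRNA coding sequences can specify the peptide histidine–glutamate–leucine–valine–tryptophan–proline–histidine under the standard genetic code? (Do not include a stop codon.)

His: 2 codons.
Glu: 2 codons.
Leu: 6 codons.
Val: 4 codons.
Trp: 1 codon.
Pro: 4 codons.
His: 2 codons.
2 × 2 × 6 × 4 × 1 × 4 × 2 = 768.

768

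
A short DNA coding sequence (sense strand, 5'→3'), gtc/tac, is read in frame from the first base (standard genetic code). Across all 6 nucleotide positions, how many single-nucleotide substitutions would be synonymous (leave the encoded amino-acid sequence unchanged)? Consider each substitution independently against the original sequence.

4

Codon 1 (GTC, Val): 3 synonymous substitutions.
Codon 2 (TAC, Tyr): 1 synonymous substitution.
Total: 3 + 1 = 4.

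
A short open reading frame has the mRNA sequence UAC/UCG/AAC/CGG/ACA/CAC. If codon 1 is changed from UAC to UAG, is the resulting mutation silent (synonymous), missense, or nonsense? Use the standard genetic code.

nonsense

Position 3 falls in codon 1: UAC → Tyr.
After the substitution the codon is UAG → Stop.
The new codon is a stop codon, so this is a nonsense mutation.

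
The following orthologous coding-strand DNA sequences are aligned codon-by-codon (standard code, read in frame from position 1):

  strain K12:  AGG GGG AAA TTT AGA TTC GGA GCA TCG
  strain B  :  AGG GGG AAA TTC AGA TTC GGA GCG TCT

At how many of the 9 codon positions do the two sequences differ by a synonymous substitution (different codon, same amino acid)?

Codon 1: AGG Arg / AGG Arg — identical.
Codon 2: GGG Gly / GGG Gly — identical.
Codon 3: AAA Lys / AAA Lys — identical.
Codon 4: TTT Phe / TTC Phe — synonymous.
Codon 5: AGA Arg / AGA Arg — identical.
Codon 6: TTC Phe / TTC Phe — identical.
Codon 7: GGA Gly / GGA Gly — identical.
Codon 8: GCA Ala / GCG Ala — synonymous.
Codon 9: TCG Ser / TCT Ser — synonymous.
Synonymous differences: 3.

3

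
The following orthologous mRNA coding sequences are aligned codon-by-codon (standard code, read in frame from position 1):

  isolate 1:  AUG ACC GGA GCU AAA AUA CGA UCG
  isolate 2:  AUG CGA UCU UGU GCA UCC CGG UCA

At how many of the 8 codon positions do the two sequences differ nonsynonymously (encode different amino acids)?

5

Codon 1: AUG Met / AUG Met — identical.
Codon 2: ACC Thr / CGA Arg — nonsynonymous.
Codon 3: GGA Gly / UCU Ser — nonsynonymous.
Codon 4: GCU Ala / UGU Cys — nonsynonymous.
Codon 5: AAA Lys / GCA Ala — nonsynonymous.
Codon 6: AUA Ile / UCC Ser — nonsynonymous.
Codon 7: CGA Arg / CGG Arg — synonymous.
Codon 8: UCG Ser / UCA Ser — synonymous.
Nonsynonymous differences: 5.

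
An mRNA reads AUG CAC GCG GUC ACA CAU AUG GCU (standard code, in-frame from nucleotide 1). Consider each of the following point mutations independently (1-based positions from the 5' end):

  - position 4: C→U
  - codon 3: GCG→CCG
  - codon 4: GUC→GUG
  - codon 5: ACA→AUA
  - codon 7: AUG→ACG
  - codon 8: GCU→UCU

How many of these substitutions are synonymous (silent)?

1

Codon 2: CAC (His) → UAC (Tyr) — missense.
Codon 3: GCG (Ala) → CCG (Pro) — missense.
Codon 4: GUC (Val) → GUG (Val) — synonymous.
Codon 5: ACA (Thr) → AUA (Ile) — missense.
Codon 7: AUG (Met) → ACG (Thr) — missense.
Codon 8: GCU (Ala) → UCU (Ser) — missense.
Synonymous: 1 of 6.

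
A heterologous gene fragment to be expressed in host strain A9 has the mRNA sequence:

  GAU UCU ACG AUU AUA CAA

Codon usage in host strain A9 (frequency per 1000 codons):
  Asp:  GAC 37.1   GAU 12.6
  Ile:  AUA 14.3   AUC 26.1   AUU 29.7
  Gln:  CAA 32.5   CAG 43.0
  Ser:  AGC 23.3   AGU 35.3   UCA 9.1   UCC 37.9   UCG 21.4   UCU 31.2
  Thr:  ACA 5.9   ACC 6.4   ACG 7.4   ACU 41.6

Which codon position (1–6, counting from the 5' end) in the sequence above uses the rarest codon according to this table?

Codon 1 GAU (Asp): 12.6 per 1000.
Codon 2 UCU (Ser): 31.2 per 1000.
Codon 3 ACG (Thr): 7.4 per 1000.
Codon 4 AUU (Ile): 29.7 per 1000.
Codon 5 AUA (Ile): 14.3 per 1000.
Codon 6 CAA (Gln): 32.5 per 1000.
Lowest frequency is 7.4 at codon 3.

3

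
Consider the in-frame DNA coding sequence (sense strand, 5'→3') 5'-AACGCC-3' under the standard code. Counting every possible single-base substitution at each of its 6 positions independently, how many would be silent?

4

Codon 1 (AAC, Asn): 1 synonymous substitution.
Codon 2 (GCC, Ala): 3 synonymous substitutions.
Total: 1 + 3 = 4.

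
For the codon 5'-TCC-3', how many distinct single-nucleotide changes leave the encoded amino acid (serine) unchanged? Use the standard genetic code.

3

Position 1: none → 0 synonymous.
Position 2: none → 0 synonymous.
Position 3: TCT, TCA, TCG → 3 synonymous.
Total: 0 + 0 + 3 = 3.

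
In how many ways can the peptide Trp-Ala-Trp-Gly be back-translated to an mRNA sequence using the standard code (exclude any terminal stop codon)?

Trp: 1 codon.
Ala: 4 codons.
Trp: 1 codon.
Gly: 4 codons.
1 × 4 × 1 × 4 = 16.

16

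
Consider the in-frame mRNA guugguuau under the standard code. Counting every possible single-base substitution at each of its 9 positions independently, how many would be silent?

7

Codon 1 (GUU, Val): 3 synonymous substitutions.
Codon 2 (GGU, Gly): 3 synonymous substitutions.
Codon 3 (UAU, Tyr): 1 synonymous substitution.
Total: 3 + 3 + 1 = 7.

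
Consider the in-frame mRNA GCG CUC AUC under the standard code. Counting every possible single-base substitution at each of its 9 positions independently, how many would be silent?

Codon 1 (GCG, Ala): 3 synonymous substitutions.
Codon 2 (CUC, Leu): 3 synonymous substitutions.
Codon 3 (AUC, Ile): 2 synonymous substitutions.
Total: 3 + 3 + 2 = 8.

8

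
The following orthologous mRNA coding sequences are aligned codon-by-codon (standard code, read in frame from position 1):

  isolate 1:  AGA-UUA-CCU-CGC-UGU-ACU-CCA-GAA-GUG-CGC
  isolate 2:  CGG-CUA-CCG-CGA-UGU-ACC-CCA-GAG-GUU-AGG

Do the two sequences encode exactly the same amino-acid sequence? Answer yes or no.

Codon 1: AGA Arg / CGG Arg — synonymous.
Codon 2: UUA Leu / CUA Leu — synonymous.
Codon 3: CCU Pro / CCG Pro — synonymous.
Codon 4: CGC Arg / CGA Arg — synonymous.
Codon 5: UGU Cys / UGU Cys — identical.
Codon 6: ACU Thr / ACC Thr — synonymous.
Codon 7: CCA Pro / CCA Pro — identical.
Codon 8: GAA Glu / GAG Glu — synonymous.
Codon 9: GUG Val / GUU Val — synonymous.
Codon 10: CGC Arg / AGG Arg — synonymous.
Nonsynonymous differences: 0 → same protein.

yes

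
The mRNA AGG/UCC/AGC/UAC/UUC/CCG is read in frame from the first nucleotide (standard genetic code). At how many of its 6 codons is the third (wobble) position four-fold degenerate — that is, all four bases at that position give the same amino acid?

Codon 1 AGG (Arg): third position 2-fold.
Codon 2 UCC (Ser): third position 4-fold.
Codon 3 AGC (Ser): third position 2-fold.
Codon 4 UAC (Tyr): third position 2-fold.
Codon 5 UUC (Phe): third position 2-fold.
Codon 6 CCG (Pro): third position 4-fold.
Four-fold degenerate third positions: 2.

2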